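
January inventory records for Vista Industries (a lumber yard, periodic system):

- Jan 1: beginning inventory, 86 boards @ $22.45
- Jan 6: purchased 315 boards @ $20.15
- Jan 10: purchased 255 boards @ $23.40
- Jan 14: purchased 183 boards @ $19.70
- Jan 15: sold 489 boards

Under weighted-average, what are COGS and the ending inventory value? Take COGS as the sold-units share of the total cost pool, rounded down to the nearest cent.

COGS = $10,403.66; ending inventory = $7,446.39

Jan 15, sell 489: 489/839 × $17,850.05 → $10,403.66
Ending inventory (cost pool remaining) = $7,446.39
Check: goods available $17,850.05 = COGS $10,403.66 + ending $7,446.39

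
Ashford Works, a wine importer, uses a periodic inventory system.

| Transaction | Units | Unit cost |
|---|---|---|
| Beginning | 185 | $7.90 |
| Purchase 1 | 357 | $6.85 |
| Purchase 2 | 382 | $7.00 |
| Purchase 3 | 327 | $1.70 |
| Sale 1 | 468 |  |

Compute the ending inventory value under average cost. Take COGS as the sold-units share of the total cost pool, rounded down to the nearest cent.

Ending inventory = $4,466.95

Sale 1, sell 468: 468/1251 × $7,136.85 → $2,669.90
Ending inventory (cost pool remaining) = $4,466.95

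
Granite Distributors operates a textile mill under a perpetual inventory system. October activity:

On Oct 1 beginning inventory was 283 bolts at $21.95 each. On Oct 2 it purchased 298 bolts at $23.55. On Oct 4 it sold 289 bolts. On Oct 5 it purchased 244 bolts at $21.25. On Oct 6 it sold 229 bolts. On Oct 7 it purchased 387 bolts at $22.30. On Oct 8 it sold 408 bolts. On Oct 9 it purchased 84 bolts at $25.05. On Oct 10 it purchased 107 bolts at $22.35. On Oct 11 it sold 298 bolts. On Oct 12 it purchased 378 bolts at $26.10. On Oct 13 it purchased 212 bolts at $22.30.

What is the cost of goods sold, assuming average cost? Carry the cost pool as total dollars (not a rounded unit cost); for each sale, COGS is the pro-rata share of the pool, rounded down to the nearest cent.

After Oct 1: 283 on hand, pool $6,211.85 (≈ $21.9500 each)
After Oct 2: 581 on hand, pool $13,229.75 (≈ $22.7707 each)
Oct 4, sell 289: 289/581 × $13,229.75 → $6,580.71
After Oct 5: 536 on hand, pool $11,834.04 (≈ $22.0784 each)
Oct 6, sell 229: 229/536 × $11,834.04 → $5,055.96
After Oct 7: 694 on hand, pool $15,408.18 (≈ $22.2020 each)
Oct 8, sell 408: 408/694 × $15,408.18 → $9,058.41
After Oct 9: 370 on hand, pool $8,453.97 (≈ $22.8486 each)
After Oct 10: 477 on hand, pool $10,845.42 (≈ $22.7367 each)
Oct 11, sell 298: 298/477 × $10,845.42 → $6,775.54
After Oct 12: 557 on hand, pool $13,935.68 (≈ $25.0192 each)
After Oct 13: 769 on hand, pool $18,663.28 (≈ $24.2695 each)
Total COGS = $6,580.71 + $5,055.96 + $9,058.41 + $6,775.54 = $27,470.62
Ending inventory (cost pool remaining) = $18,663.28
Check: goods available $46,133.90 = COGS $27,470.62 + ending $18,663.28

COGS = $27,470.62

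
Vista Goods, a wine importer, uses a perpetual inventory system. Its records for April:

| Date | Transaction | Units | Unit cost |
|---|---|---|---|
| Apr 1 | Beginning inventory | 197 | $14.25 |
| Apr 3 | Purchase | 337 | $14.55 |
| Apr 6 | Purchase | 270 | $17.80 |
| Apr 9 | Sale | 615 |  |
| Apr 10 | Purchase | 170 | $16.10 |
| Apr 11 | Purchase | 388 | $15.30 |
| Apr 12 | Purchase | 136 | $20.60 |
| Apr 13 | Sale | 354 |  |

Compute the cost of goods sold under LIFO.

COGS = $15,960.35

Apr 9, 615 sold [LIFO — newest first]: 270 @ $17.80 + 337 @ $14.55 + 8 @ $14.25 = $9,823.35
Apr 13, 354 sold [LIFO — newest first]: 136 @ $20.60 + 218 @ $15.30 = $6,137.00
Total COGS = $9,823.35 + $6,137.00 = $15,960.35
Ending inventory: 189 @ $14.25 + 170 @ $16.10 + 170 @ $15.30 = $8,031.25
Check: goods available $23,991.60 = COGS $15,960.35 + ending $8,031.25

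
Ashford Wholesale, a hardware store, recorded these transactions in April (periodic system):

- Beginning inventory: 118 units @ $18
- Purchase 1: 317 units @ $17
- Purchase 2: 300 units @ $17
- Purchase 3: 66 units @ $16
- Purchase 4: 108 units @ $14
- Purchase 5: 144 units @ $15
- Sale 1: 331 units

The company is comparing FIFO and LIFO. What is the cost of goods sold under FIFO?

FIFO COGS: 118 @ $18 + 213 @ $17 = $5,745
LIFO COGS: 144 @ $15 + 108 @ $14 + 66 @ $16 + 13 @ $17 = $4,949

COGS = $5,745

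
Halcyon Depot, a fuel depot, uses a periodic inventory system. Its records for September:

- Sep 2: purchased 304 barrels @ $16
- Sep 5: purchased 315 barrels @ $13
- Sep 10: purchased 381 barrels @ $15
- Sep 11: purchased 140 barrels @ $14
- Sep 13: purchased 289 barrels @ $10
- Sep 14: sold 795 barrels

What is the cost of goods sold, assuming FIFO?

COGS = $11,599

Sep 14, 795 sold [FIFO — oldest first]: 304 @ $16 + 315 @ $13 + 176 @ $15 = $11,599
Ending inventory: 205 @ $15 + 140 @ $14 + 289 @ $10 = $7,925
Check: goods available $19,524 = COGS $11,599 + ending $7,925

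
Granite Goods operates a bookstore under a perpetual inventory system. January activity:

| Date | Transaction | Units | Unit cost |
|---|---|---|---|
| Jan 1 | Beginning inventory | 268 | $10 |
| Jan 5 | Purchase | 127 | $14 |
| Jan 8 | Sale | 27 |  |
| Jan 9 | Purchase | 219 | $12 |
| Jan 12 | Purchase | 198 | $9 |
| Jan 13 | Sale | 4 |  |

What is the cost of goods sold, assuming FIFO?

COGS = $310

Jan 8, 27 sold [FIFO — oldest first]: 27 @ $10 = $270
Jan 13, 4 sold [FIFO — oldest first]: 4 @ $10 = $40
Total COGS = $270 + $40 = $310
Ending inventory: 237 @ $10 + 127 @ $14 + 219 @ $12 + 198 @ $9 = $8,558
Check: goods available $8,868 = COGS $310 + ending $8,558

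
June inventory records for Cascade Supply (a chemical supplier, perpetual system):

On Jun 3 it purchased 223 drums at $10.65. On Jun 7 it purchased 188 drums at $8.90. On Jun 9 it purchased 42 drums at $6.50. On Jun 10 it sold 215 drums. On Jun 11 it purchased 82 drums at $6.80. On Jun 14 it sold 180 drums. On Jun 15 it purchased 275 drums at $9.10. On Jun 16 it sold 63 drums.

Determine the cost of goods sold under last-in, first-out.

Jun 10, 215 sold [LIFO — newest first]: 42 @ $6.50 + 173 @ $8.90 = $1,812.70
Jun 14, 180 sold [LIFO — newest first]: 82 @ $6.80 + 15 @ $8.90 + 83 @ $10.65 = $1,575.05
Jun 16, 63 sold [LIFO — newest first]: 63 @ $9.10 = $573.30
Total COGS = $1,812.70 + $1,575.05 + $573.30 = $3,961.05
Ending inventory: 140 @ $10.65 + 212 @ $9.10 = $3,420.20
Check: goods available $7,381.25 = COGS $3,961.05 + ending $3,420.20

COGS = $3,961.05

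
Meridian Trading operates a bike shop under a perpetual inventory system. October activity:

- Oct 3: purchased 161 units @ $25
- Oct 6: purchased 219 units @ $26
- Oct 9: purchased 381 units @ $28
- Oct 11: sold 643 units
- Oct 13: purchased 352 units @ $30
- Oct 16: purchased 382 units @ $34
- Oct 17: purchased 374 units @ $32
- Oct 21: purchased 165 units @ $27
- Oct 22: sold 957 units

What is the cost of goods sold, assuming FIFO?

COGS = $47,295

Oct 11, 643 sold [FIFO — oldest first]: 161 @ $25 + 219 @ $26 + 263 @ $28 = $17,083
Oct 22, 957 sold [FIFO — oldest first]: 118 @ $28 + 352 @ $30 + 382 @ $34 + 105 @ $32 = $30,212
Total COGS = $17,083 + $30,212 = $47,295
Ending inventory: 269 @ $32 + 165 @ $27 = $13,063
Check: goods available $60,358 = COGS $47,295 + ending $13,063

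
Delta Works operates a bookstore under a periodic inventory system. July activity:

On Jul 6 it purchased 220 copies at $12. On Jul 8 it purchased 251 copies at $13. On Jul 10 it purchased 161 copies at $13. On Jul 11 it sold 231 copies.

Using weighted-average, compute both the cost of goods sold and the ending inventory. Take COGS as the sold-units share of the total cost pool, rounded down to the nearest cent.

Jul 11, sell 231: 231/632 × $7,996.00 → $2,922.58
Ending inventory (cost pool remaining) = $5,073.42

COGS = $2,922.58; ending inventory = $5,073.42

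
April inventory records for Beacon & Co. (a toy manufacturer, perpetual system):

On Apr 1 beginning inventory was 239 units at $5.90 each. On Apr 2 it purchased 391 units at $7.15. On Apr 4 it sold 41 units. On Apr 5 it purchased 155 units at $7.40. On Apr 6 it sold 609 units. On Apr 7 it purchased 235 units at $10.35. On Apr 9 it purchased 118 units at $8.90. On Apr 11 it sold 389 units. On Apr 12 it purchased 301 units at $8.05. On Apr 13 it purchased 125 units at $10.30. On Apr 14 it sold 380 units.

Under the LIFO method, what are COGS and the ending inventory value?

COGS = $11,591.35; ending inventory = $954.40

Apr 4, 41 sold [LIFO — newest first]: 41 @ $7.15 = $293.15
Apr 6, 609 sold [LIFO — newest first]: 155 @ $7.40 + 350 @ $7.15 + 104 @ $5.90 = $4,263.10
Apr 11, 389 sold [LIFO — newest first]: 118 @ $8.90 + 235 @ $10.35 + 36 @ $5.90 = $3,694.85
Apr 14, 380 sold [LIFO — newest first]: 125 @ $10.30 + 255 @ $8.05 = $3,340.25
Total COGS = $293.15 + $4,263.10 + $3,694.85 + $3,340.25 = $11,591.35
Ending inventory: 99 @ $5.90 + 46 @ $8.05 = $954.40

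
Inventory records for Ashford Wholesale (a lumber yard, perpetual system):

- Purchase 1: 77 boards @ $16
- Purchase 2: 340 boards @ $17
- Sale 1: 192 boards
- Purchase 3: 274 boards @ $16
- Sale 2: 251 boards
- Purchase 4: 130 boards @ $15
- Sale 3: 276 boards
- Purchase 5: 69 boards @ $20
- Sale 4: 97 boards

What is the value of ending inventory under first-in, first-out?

Sale 1 (192) [FIFO — oldest first]: 77 @ $16 + 115 @ $17 = $3,187
Sale 2 (251) [FIFO — oldest first]: 225 @ $17 + 26 @ $16 = $4,241
Sale 3 (276) [FIFO — oldest first]: 248 @ $16 + 28 @ $15 = $4,388
Sale 4 (97) [FIFO — oldest first]: 97 @ $15 = $1,455
Total COGS = $3,187 + $4,241 + $4,388 + $1,455 = $13,271
Ending inventory: 5 @ $15 + 69 @ $20 = $1,455
Check: goods available $14,726 = COGS $13,271 + ending $1,455

Ending inventory = $1,455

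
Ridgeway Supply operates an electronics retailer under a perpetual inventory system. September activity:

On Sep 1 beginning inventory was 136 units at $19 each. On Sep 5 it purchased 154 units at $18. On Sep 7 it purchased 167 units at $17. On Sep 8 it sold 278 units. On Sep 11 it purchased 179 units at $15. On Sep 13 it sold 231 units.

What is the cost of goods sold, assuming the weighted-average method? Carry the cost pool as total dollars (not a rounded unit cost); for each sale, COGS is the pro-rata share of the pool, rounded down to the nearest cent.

After Sep 1: 136 on hand, pool $2,584.00 (≈ $19.0000 each)
After Sep 5: 290 on hand, pool $5,356.00 (≈ $18.4690 each)
After Sep 7: 457 on hand, pool $8,195.00 (≈ $17.9322 each)
Sep 8, sell 278: 278/457 × $8,195.00 → $4,985.14
After Sep 11: 358 on hand, pool $5,894.86 (≈ $16.4661 each)
Sep 13, sell 231: 231/358 × $5,894.86 → $3,803.66
Total COGS = $4,985.14 + $3,803.66 = $8,788.80
Ending inventory (cost pool remaining) = $2,091.20
Check: goods available $10,880.00 = COGS $8,788.80 + ending $2,091.20

COGS = $8,788.80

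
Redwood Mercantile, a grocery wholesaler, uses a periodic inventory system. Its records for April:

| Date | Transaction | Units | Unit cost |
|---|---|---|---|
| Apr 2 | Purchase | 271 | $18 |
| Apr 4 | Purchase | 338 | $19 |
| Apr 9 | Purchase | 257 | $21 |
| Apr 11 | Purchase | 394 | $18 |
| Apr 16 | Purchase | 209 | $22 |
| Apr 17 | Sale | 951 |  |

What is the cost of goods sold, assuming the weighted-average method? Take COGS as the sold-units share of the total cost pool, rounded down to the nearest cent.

Apr 17, sell 951: 951/1469 × $28,387.00 → $18,377.15
Ending inventory (cost pool remaining) = $10,009.85

COGS = $18,377.15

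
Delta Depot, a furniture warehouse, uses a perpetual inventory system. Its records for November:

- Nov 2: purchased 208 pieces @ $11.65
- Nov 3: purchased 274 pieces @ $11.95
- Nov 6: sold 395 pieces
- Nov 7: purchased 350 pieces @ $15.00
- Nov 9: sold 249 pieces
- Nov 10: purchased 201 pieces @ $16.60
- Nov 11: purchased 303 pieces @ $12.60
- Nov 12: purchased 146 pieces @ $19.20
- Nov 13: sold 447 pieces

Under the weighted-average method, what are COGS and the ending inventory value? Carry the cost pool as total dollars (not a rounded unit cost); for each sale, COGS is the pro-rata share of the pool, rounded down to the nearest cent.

After Nov 2: 208 on hand, pool $2,423.20 (≈ $11.6500 each)
After Nov 3: 482 on hand, pool $5,697.50 (≈ $11.8205 each)
Nov 6, sell 395: 395/482 × $5,697.50 → $4,669.11
After Nov 7: 437 on hand, pool $6,278.39 (≈ $14.3670 each)
Nov 9, sell 249: 249/437 × $6,278.39 → $3,577.38
After Nov 10: 389 on hand, pool $6,037.61 (≈ $15.5208 each)
After Nov 11: 692 on hand, pool $9,855.41 (≈ $14.2419 each)
After Nov 12: 838 on hand, pool $12,658.61 (≈ $15.1057 each)
Nov 13, sell 447: 447/838 × $12,658.61 → $6,752.26
Total COGS = $4,669.11 + $3,577.38 + $6,752.26 = $14,998.75
Ending inventory (cost pool remaining) = $5,906.35
Check: goods available $20,905.10 = COGS $14,998.75 + ending $5,906.35

COGS = $14,998.75; ending inventory = $5,906.35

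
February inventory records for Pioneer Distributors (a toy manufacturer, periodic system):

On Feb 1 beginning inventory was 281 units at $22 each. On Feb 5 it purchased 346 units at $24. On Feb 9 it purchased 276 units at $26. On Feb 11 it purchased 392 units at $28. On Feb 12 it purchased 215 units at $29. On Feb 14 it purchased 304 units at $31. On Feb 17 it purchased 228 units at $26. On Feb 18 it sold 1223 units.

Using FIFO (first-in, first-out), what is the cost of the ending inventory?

Ending inventory = $23,603

Feb 18, 1223 sold [FIFO — oldest first]: 281 @ $22 + 346 @ $24 + 276 @ $26 + 320 @ $28 = $30,622
Ending inventory: 72 @ $28 + 215 @ $29 + 304 @ $31 + 228 @ $26 = $23,603
Check: goods available $54,225 = COGS $30,622 + ending $23,603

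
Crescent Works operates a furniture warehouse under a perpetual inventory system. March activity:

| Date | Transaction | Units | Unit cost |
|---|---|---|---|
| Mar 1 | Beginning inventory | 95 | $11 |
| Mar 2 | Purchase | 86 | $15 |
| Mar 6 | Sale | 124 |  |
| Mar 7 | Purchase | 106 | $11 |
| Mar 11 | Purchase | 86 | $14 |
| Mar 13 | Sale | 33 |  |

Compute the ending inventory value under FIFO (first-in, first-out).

Mar 6, 124 sold [FIFO — oldest first]: 95 @ $11 + 29 @ $15 = $1,480
Mar 13, 33 sold [FIFO — oldest first]: 33 @ $15 = $495
Total COGS = $1,480 + $495 = $1,975
Ending inventory: 24 @ $15 + 106 @ $11 + 86 @ $14 = $2,730

Ending inventory = $2,730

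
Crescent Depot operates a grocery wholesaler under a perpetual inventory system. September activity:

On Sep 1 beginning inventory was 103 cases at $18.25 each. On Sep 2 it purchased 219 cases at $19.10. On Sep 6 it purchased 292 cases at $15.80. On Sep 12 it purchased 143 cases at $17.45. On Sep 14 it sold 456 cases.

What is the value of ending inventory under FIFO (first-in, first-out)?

Sep 14, 456 sold [FIFO — oldest first]: 103 @ $18.25 + 219 @ $19.10 + 134 @ $15.80 = $8,179.85
Ending inventory: 158 @ $15.80 + 143 @ $17.45 = $4,991.75

Ending inventory = $4,991.75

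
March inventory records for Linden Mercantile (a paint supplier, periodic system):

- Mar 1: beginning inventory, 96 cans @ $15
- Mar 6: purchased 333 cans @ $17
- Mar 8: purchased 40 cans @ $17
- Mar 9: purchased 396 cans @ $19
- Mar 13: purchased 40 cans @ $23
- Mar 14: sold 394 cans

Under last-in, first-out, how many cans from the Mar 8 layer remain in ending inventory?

Mar 14, 394 sold [LIFO — newest first]: 40 @ $23 + 354 @ $19 = $7,646
Ending inventory: 96 @ $15 + 333 @ $17 + 40 @ $17 + 42 @ $19 = $8,579
Check: goods available $16,225 = COGS $7,646 + ending $8,579

40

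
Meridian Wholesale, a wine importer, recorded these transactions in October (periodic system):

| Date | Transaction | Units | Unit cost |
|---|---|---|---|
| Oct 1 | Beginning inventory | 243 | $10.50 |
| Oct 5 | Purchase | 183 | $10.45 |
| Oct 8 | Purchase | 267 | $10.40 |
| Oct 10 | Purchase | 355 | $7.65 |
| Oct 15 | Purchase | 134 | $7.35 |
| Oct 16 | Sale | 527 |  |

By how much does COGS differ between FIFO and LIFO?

FIFO COGS: 243 @ $10.50 + 183 @ $10.45 + 101 @ $10.40 = $5,514.25
LIFO COGS: 134 @ $7.35 + 355 @ $7.65 + 38 @ $10.40 = $4,095.85
Difference = |$5,514.25 − $4,095.85| = $1,418.40

$1,418.40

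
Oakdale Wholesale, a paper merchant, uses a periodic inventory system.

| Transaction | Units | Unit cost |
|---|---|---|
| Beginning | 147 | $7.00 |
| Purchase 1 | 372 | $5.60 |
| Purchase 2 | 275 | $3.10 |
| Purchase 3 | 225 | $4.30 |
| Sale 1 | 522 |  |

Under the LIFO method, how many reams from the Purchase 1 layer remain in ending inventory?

350

Sale 1 (522) [LIFO — newest first]: 225 @ $4.30 + 275 @ $3.10 + 22 @ $5.60 = $1,943.20
Ending inventory: 147 @ $7.00 + 350 @ $5.60 = $2,989.00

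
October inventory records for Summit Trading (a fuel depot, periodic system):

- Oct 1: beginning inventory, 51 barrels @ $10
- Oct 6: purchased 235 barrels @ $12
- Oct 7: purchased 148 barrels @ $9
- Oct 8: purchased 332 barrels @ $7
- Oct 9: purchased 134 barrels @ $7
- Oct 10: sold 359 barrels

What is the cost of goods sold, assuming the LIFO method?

Oct 10, 359 sold [LIFO — newest first]: 134 @ $7 + 225 @ $7 = $2,513
Ending inventory: 51 @ $10 + 235 @ $12 + 148 @ $9 + 107 @ $7 = $5,411
Check: goods available $7,924 = COGS $2,513 + ending $5,411

COGS = $2,513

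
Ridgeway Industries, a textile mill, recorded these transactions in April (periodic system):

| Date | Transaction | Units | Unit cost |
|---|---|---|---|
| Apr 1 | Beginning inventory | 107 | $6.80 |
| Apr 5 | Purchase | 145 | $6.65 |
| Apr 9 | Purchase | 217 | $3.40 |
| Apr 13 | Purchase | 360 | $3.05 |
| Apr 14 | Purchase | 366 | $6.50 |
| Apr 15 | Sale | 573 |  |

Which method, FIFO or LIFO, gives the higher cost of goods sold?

FIFO COGS: 107 @ $6.80 + 145 @ $6.65 + 217 @ $3.40 + 104 @ $3.05 = $2,746.85
LIFO COGS: 366 @ $6.50 + 207 @ $3.05 = $3,010.35

LIFO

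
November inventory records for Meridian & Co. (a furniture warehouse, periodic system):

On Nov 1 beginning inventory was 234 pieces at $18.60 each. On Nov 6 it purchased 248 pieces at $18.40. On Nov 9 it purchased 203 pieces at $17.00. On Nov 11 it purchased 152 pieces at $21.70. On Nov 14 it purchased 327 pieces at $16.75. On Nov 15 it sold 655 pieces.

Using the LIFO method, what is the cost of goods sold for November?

Nov 15, 655 sold [LIFO — newest first]: 327 @ $16.75 + 152 @ $21.70 + 176 @ $17.00 = $11,767.65
Ending inventory: 234 @ $18.60 + 248 @ $18.40 + 27 @ $17.00 = $9,374.60

COGS = $11,767.65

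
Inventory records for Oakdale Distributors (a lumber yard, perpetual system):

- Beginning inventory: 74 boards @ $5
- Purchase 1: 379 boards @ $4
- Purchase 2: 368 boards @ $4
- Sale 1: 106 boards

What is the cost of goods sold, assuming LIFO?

Sale 1 (106) [LIFO — newest first]: 106 @ $4 = $424
Ending inventory: 74 @ $5 + 379 @ $4 + 262 @ $4 = $2,934
Check: goods available $3,358 = COGS $424 + ending $2,934

COGS = $424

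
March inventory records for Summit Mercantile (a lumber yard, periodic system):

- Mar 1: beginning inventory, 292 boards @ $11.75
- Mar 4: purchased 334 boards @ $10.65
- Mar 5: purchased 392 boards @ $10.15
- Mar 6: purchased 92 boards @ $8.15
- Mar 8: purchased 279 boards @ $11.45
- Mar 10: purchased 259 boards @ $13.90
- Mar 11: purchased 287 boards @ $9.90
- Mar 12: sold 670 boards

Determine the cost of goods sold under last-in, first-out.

Mar 12, 670 sold [LIFO — newest first]: 287 @ $9.90 + 259 @ $13.90 + 124 @ $11.45 = $7,861.20
Ending inventory: 292 @ $11.75 + 334 @ $10.65 + 392 @ $10.15 + 92 @ $8.15 + 155 @ $11.45 = $13,491.45
Check: goods available $21,352.65 = COGS $7,861.20 + ending $13,491.45

COGS = $7,861.20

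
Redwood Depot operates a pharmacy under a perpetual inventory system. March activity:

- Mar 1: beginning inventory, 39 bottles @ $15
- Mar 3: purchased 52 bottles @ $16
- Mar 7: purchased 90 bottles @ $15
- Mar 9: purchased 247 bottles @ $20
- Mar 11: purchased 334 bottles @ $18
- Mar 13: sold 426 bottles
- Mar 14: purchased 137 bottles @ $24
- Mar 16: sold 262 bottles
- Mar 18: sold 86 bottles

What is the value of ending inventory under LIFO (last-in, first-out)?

Ending inventory = $1,927

Mar 13, 426 sold [LIFO — newest first]: 334 @ $18 + 92 @ $20 = $7,852
Mar 16, 262 sold [LIFO — newest first]: 137 @ $24 + 125 @ $20 = $5,788
Mar 18, 86 sold [LIFO — newest first]: 30 @ $20 + 56 @ $15 = $1,440
Total COGS = $7,852 + $5,788 + $1,440 = $15,080
Ending inventory: 39 @ $15 + 52 @ $16 + 34 @ $15 = $1,927
Check: goods available $17,007 = COGS $15,080 + ending $1,927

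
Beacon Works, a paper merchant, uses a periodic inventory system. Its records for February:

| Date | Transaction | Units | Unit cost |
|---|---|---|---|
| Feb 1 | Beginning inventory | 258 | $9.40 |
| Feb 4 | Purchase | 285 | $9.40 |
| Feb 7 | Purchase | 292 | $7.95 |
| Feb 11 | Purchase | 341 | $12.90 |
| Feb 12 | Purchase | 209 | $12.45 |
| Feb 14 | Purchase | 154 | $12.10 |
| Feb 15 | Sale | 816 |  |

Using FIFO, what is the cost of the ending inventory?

Feb 15, 816 sold [FIFO — oldest first]: 258 @ $9.40 + 285 @ $9.40 + 273 @ $7.95 = $7,274.55
Ending inventory: 19 @ $7.95 + 341 @ $12.90 + 209 @ $12.45 + 154 @ $12.10 = $9,015.40
Check: goods available $16,289.95 = COGS $7,274.55 + ending $9,015.40

Ending inventory = $9,015.40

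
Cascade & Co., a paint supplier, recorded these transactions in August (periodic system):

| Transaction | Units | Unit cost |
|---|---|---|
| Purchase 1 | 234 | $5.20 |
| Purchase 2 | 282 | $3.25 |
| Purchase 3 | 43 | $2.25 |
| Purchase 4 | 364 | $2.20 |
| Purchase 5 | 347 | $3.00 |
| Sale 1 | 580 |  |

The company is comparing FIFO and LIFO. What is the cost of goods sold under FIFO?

FIFO COGS: 234 @ $5.20 + 282 @ $3.25 + 43 @ $2.25 + 21 @ $2.20 = $2,276.25
LIFO COGS: 347 @ $3.00 + 233 @ $2.20 = $1,553.60

COGS = $2,276.25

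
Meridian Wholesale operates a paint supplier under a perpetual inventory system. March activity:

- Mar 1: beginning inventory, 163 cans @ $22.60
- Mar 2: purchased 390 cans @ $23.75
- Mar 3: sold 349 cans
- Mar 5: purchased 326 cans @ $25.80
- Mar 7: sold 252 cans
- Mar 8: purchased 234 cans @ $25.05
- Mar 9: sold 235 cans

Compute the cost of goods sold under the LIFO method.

Mar 3, 349 sold [LIFO — newest first]: 349 @ $23.75 = $8,288.75
Mar 7, 252 sold [LIFO — newest first]: 252 @ $25.80 = $6,501.60
Mar 9, 235 sold [LIFO — newest first]: 234 @ $25.05 + 1 @ $25.80 = $5,887.50
Total COGS = $8,288.75 + $6,501.60 + $5,887.50 = $20,677.85
Ending inventory: 163 @ $22.60 + 41 @ $23.75 + 73 @ $25.80 = $6,540.95
Check: goods available $27,218.80 = COGS $20,677.85 + ending $6,540.95

COGS = $20,677.85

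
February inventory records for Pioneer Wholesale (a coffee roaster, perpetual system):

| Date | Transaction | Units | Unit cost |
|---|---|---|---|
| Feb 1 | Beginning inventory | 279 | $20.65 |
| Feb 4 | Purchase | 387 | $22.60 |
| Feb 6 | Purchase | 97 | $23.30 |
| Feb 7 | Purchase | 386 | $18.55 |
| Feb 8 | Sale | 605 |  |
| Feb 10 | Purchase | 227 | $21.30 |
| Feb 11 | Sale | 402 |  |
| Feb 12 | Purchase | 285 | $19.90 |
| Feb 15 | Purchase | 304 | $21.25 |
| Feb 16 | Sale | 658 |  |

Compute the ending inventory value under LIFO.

Feb 8, 605 sold [LIFO — newest first]: 386 @ $18.55 + 97 @ $23.30 + 122 @ $22.60 = $12,177.60
Feb 11, 402 sold [LIFO — newest first]: 227 @ $21.30 + 175 @ $22.60 = $8,790.10
Feb 16, 658 sold [LIFO — newest first]: 304 @ $21.25 + 285 @ $19.90 + 69 @ $22.60 = $13,690.90
Total COGS = $12,177.60 + $8,790.10 + $13,690.90 = $34,658.60
Ending inventory: 279 @ $20.65 + 21 @ $22.60 = $6,235.95
Check: goods available $40,894.55 = COGS $34,658.60 + ending $6,235.95

Ending inventory = $6,235.95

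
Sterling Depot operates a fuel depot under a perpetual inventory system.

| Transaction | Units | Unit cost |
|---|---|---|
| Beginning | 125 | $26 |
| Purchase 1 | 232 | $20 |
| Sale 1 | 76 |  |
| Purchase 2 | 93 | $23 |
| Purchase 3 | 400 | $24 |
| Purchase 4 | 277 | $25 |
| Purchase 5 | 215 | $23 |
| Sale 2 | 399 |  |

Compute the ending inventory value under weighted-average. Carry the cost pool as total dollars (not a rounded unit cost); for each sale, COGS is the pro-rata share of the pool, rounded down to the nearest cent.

Ending inventory = $20,421.31

After Beginning: 125 on hand, pool $3,250.00 (≈ $26.0000 each)
After Purchase 1: 357 on hand, pool $7,890.00 (≈ $22.1008 each)
Sale 1, sell 76: 76/357 × $7,890.00 → $1,679.66
After Purchase 2: 374 on hand, pool $8,349.34 (≈ $22.3244 each)
After Purchase 3: 774 on hand, pool $17,949.34 (≈ $23.1904 each)
After Purchase 4: 1051 on hand, pool $24,874.34 (≈ $23.6673 each)
After Purchase 5: 1266 on hand, pool $29,819.34 (≈ $23.5540 each)
Sale 2, sell 399: 399/1266 × $29,819.34 → $9,398.03
Total COGS = $1,679.66 + $9,398.03 = $11,077.69
Ending inventory (cost pool remaining) = $20,421.31
Check: goods available $31,499.00 = COGS $11,077.69 + ending $20,421.31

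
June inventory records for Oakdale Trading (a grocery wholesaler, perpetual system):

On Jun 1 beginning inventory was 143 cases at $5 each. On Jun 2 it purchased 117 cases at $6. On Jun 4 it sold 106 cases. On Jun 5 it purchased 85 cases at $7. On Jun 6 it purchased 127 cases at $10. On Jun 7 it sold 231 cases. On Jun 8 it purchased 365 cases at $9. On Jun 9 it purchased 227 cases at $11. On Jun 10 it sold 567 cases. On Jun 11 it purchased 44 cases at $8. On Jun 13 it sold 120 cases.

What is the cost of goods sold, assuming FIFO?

COGS = $8,624

Jun 4, 106 sold [FIFO — oldest first]: 106 @ $5 = $530
Jun 7, 231 sold [FIFO — oldest first]: 37 @ $5 + 117 @ $6 + 77 @ $7 = $1,426
Jun 10, 567 sold [FIFO — oldest first]: 8 @ $7 + 127 @ $10 + 365 @ $9 + 67 @ $11 = $5,348
Jun 13, 120 sold [FIFO — oldest first]: 120 @ $11 = $1,320
Total COGS = $530 + $1,426 + $5,348 + $1,320 = $8,624
Ending inventory: 40 @ $11 + 44 @ $8 = $792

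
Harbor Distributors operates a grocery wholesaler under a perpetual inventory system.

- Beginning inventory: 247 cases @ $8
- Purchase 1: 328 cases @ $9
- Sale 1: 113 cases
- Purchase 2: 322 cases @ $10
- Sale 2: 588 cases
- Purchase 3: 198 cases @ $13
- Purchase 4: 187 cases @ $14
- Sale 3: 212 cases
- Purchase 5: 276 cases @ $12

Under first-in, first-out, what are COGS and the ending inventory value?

COGS = $8,356; ending inventory = $8,296

Sale 1 (113) [FIFO — oldest first]: 113 @ $8 = $904
Sale 2 (588) [FIFO — oldest first]: 134 @ $8 + 328 @ $9 + 126 @ $10 = $5,284
Sale 3 (212) [FIFO — oldest first]: 196 @ $10 + 16 @ $13 = $2,168
Total COGS = $904 + $5,284 + $2,168 = $8,356
Ending inventory: 182 @ $13 + 187 @ $14 + 276 @ $12 = $8,296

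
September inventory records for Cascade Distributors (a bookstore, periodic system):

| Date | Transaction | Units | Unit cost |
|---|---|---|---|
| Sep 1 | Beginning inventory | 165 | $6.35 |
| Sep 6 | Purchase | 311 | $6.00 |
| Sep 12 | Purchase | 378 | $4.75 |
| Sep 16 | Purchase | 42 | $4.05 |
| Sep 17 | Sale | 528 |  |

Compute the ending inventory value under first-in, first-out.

Sep 17, 528 sold [FIFO — oldest first]: 165 @ $6.35 + 311 @ $6.00 + 52 @ $4.75 = $3,160.75
Ending inventory: 326 @ $4.75 + 42 @ $4.05 = $1,718.60
Check: goods available $4,879.35 = COGS $3,160.75 + ending $1,718.60

Ending inventory = $1,718.60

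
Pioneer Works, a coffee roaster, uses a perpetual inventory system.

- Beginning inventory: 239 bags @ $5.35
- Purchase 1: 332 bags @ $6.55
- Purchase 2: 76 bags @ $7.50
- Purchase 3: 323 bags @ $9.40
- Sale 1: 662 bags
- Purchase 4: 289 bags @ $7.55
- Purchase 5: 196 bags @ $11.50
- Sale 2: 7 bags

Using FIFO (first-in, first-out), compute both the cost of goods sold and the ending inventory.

COGS = $4,230.05; ending inventory = $7,265.35

Sale 1 (662) [FIFO — oldest first]: 239 @ $5.35 + 332 @ $6.55 + 76 @ $7.50 + 15 @ $9.40 = $4,164.25
Sale 2 (7) [FIFO — oldest first]: 7 @ $9.40 = $65.80
Total COGS = $4,164.25 + $65.80 = $4,230.05
Ending inventory: 301 @ $9.40 + 289 @ $7.55 + 196 @ $11.50 = $7,265.35
Check: goods available $11,495.40 = COGS $4,230.05 + ending $7,265.35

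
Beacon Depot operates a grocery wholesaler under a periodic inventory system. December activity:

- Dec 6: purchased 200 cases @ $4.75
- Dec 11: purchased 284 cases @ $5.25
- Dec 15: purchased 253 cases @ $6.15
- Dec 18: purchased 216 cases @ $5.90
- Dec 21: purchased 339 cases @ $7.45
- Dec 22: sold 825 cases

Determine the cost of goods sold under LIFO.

COGS = $5,445.15

Dec 22, 825 sold [LIFO — newest first]: 339 @ $7.45 + 216 @ $5.90 + 253 @ $6.15 + 17 @ $5.25 = $5,445.15
Ending inventory: 200 @ $4.75 + 267 @ $5.25 = $2,351.75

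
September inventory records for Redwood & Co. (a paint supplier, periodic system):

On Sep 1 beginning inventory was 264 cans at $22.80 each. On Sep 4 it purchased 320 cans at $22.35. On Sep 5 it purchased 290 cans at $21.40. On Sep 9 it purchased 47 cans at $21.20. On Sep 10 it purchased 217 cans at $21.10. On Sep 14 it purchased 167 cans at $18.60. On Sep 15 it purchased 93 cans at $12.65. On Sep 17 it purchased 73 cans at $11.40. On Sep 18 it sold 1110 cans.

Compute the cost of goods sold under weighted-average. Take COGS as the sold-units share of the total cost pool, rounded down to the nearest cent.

COGS = $22,688.33

Sep 18, sell 1110: 1110/1471 × $30,067.15 → $22,688.33
Ending inventory (cost pool remaining) = $7,378.82
Check: goods available $30,067.15 = COGS $22,688.33 + ending $7,378.82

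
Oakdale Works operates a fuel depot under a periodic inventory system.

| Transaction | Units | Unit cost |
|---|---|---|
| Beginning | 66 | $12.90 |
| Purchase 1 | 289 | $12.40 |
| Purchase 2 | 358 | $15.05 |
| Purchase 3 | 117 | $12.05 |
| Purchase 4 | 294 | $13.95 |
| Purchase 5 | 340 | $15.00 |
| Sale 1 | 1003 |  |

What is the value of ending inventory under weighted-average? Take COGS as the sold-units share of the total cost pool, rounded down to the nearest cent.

Ending inventory = $6,434.50

Sale 1, sell 1003: 1003/1464 × $20,434.05 → $13,999.55
Ending inventory (cost pool remaining) = $6,434.50
Check: goods available $20,434.05 = COGS $13,999.55 + ending $6,434.50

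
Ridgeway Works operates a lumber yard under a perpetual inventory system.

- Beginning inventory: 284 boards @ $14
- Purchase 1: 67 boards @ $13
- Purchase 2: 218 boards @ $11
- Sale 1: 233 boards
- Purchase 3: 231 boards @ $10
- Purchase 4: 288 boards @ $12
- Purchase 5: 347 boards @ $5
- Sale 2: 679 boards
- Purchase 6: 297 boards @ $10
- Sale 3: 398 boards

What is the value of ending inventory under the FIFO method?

Sale 1 (233) [FIFO — oldest first]: 233 @ $14 = $3,262
Sale 2 (679) [FIFO — oldest first]: 51 @ $14 + 67 @ $13 + 218 @ $11 + 231 @ $10 + 112 @ $12 = $7,637
Sale 3 (398) [FIFO — oldest first]: 176 @ $12 + 222 @ $5 = $3,222
Total COGS = $3,262 + $7,637 + $3,222 = $14,121
Ending inventory: 125 @ $5 + 297 @ $10 = $3,595
Check: goods available $17,716 = COGS $14,121 + ending $3,595

Ending inventory = $3,595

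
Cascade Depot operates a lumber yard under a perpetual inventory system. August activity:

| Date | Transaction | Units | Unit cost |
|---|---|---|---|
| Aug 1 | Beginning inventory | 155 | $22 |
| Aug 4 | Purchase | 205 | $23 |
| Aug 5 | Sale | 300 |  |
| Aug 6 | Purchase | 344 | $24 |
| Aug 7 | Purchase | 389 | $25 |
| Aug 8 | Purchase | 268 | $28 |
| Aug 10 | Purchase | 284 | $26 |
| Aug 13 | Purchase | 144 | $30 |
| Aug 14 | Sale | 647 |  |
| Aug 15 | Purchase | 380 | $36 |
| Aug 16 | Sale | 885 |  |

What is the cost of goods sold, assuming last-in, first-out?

COGS = $51,026

Aug 5, 300 sold [LIFO — newest first]: 205 @ $23 + 95 @ $22 = $6,805
Aug 14, 647 sold [LIFO — newest first]: 144 @ $30 + 284 @ $26 + 219 @ $28 = $17,836
Aug 16, 885 sold [LIFO — newest first]: 380 @ $36 + 49 @ $28 + 389 @ $25 + 67 @ $24 = $26,385
Total COGS = $6,805 + $17,836 + $26,385 = $51,026
Ending inventory: 60 @ $22 + 277 @ $24 = $7,968
Check: goods available $58,994 = COGS $51,026 + ending $7,968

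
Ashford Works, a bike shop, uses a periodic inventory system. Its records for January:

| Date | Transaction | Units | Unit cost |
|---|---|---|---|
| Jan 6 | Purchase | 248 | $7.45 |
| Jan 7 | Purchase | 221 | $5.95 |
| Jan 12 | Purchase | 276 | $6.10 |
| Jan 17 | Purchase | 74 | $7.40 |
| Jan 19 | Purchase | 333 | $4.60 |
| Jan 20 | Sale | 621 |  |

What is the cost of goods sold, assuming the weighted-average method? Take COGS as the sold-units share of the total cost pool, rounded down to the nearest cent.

COGS = $3,733.30

Jan 20, sell 621: 621/1152 × $6,925.55 → $3,733.30
Ending inventory (cost pool remaining) = $3,192.25
Check: goods available $6,925.55 = COGS $3,733.30 + ending $3,192.25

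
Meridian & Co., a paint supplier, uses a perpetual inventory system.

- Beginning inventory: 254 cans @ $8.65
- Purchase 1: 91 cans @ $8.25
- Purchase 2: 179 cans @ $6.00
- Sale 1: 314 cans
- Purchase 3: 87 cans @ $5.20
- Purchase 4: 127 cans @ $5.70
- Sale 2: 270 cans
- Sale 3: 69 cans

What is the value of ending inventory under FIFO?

Ending inventory = $484.50

Sale 1 (314) [FIFO — oldest first]: 254 @ $8.65 + 60 @ $8.25 = $2,692.10
Sale 2 (270) [FIFO — oldest first]: 31 @ $8.25 + 179 @ $6.00 + 60 @ $5.20 = $1,641.75
Sale 3 (69) [FIFO — oldest first]: 27 @ $5.20 + 42 @ $5.70 = $379.80
Total COGS = $2,692.10 + $1,641.75 + $379.80 = $4,713.65
Ending inventory: 85 @ $5.70 = $484.50
Check: goods available $5,198.15 = COGS $4,713.65 + ending $484.50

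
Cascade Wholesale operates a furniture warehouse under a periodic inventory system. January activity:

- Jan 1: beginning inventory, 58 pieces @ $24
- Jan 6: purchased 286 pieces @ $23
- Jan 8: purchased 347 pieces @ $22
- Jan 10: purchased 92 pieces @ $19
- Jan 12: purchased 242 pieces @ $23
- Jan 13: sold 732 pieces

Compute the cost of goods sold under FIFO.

Jan 13, 732 sold [FIFO — oldest first]: 58 @ $24 + 286 @ $23 + 347 @ $22 + 41 @ $19 = $16,383
Ending inventory: 51 @ $19 + 242 @ $23 = $6,535

COGS = $16,383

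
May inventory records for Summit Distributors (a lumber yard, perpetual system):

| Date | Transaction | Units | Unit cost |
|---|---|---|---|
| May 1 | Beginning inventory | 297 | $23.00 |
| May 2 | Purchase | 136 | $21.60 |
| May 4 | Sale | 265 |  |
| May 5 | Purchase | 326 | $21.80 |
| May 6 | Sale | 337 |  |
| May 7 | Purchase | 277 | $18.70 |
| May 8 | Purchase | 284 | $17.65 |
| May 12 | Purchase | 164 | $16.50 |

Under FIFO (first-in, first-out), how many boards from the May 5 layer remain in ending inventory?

157

May 4, 265 sold [FIFO — oldest first]: 265 @ $23.00 = $6,095.00
May 6, 337 sold [FIFO — oldest first]: 32 @ $23.00 + 136 @ $21.60 + 169 @ $21.80 = $7,357.80
Total COGS = $6,095.00 + $7,357.80 = $13,452.80
Ending inventory: 157 @ $21.80 + 277 @ $18.70 + 284 @ $17.65 + 164 @ $16.50 = $16,321.10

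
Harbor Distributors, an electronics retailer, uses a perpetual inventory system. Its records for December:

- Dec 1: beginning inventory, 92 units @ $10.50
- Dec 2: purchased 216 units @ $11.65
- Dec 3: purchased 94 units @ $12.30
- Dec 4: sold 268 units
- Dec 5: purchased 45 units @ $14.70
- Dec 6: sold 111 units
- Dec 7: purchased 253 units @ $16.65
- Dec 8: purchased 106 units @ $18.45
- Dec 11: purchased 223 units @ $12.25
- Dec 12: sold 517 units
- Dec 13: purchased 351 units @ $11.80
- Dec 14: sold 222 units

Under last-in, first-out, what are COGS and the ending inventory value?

COGS = $15,023.35; ending inventory = $3,318.45

Dec 4, 268 sold [LIFO — newest first]: 94 @ $12.30 + 174 @ $11.65 = $3,183.30
Dec 6, 111 sold [LIFO — newest first]: 45 @ $14.70 + 42 @ $11.65 + 24 @ $10.50 = $1,402.80
Dec 12, 517 sold [LIFO — newest first]: 223 @ $12.25 + 106 @ $18.45 + 188 @ $16.65 = $7,817.65
Dec 14, 222 sold [LIFO — newest first]: 222 @ $11.80 = $2,619.60
Total COGS = $3,183.30 + $1,402.80 + $7,817.65 + $2,619.60 = $15,023.35
Ending inventory: 68 @ $10.50 + 65 @ $16.65 + 129 @ $11.80 = $3,318.45
Check: goods available $18,341.80 = COGS $15,023.35 + ending $3,318.45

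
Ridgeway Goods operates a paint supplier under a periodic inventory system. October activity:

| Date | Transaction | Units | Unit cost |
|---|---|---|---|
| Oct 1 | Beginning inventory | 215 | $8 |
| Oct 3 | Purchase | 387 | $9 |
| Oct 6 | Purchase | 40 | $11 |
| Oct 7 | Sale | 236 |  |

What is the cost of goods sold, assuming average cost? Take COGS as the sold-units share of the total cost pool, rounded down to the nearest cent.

COGS = $2,074.37

Oct 7, sell 236: 236/642 × $5,643.00 → $2,074.37
Ending inventory (cost pool remaining) = $3,568.63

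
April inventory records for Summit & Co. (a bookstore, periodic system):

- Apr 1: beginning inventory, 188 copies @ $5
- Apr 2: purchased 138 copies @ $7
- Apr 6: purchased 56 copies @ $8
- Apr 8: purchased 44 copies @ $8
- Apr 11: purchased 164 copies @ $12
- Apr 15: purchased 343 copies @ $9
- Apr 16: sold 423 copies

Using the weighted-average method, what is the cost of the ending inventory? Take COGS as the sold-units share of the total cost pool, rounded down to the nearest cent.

Apr 16, sell 423: 423/933 × $7,761.00 → $3,518.65
Ending inventory (cost pool remaining) = $4,242.35
Check: goods available $7,761.00 = COGS $3,518.65 + ending $4,242.35

Ending inventory = $4,242.35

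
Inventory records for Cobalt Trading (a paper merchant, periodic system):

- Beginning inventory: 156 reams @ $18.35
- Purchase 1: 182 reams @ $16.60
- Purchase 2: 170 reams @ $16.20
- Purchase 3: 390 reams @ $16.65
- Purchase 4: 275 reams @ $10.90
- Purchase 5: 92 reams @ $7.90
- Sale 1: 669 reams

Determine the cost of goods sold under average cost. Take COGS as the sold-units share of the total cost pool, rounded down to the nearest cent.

COGS = $9,971.85

Sale 1, sell 669: 669/1265 × $18,855.60 → $9,971.85
Ending inventory (cost pool remaining) = $8,883.75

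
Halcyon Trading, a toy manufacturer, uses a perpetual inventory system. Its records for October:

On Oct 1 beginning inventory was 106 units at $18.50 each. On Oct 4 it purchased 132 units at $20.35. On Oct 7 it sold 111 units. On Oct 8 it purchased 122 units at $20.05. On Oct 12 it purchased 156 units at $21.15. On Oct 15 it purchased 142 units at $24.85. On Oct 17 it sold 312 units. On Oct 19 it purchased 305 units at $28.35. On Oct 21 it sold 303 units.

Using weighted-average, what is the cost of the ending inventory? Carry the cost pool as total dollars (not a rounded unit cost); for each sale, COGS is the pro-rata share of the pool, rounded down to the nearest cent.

After Oct 1: 106 on hand, pool $1,961.00 (≈ $18.5000 each)
After Oct 4: 238 on hand, pool $4,647.20 (≈ $19.5261 each)
Oct 7, sell 111: 111/238 × $4,647.20 → $2,167.39
After Oct 8: 249 on hand, pool $4,925.91 (≈ $19.7828 each)
After Oct 12: 405 on hand, pool $8,225.31 (≈ $20.3094 each)
After Oct 15: 547 on hand, pool $11,754.01 (≈ $21.4881 each)
Oct 17, sell 312: 312/547 × $11,754.01 → $6,704.29
After Oct 19: 540 on hand, pool $13,696.47 (≈ $25.3638 each)
Oct 21, sell 303: 303/540 × $13,696.47 → $7,685.24
Total COGS = $2,167.39 + $6,704.29 + $7,685.24 = $16,556.92
Ending inventory (cost pool remaining) = $6,011.23

Ending inventory = $6,011.23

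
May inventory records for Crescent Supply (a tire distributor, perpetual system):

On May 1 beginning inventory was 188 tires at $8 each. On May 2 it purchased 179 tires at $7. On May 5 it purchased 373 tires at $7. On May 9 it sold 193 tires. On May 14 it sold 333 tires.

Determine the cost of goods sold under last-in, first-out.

May 9, 193 sold [LIFO — newest first]: 193 @ $7 = $1,351
May 14, 333 sold [LIFO — newest first]: 180 @ $7 + 153 @ $7 = $2,331
Total COGS = $1,351 + $2,331 = $3,682
Ending inventory: 188 @ $8 + 26 @ $7 = $1,686

COGS = $3,682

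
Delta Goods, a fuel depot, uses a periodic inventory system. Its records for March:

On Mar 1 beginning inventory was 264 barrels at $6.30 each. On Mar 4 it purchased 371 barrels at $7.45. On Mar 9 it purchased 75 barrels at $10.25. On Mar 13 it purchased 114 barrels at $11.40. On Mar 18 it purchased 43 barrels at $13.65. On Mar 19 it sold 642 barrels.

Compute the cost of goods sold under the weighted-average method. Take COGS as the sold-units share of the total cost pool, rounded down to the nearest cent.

Mar 19, sell 642: 642/867 × $7,082.45 → $5,244.44
Ending inventory (cost pool remaining) = $1,838.01
Check: goods available $7,082.45 = COGS $5,244.44 + ending $1,838.01

COGS = $5,244.44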